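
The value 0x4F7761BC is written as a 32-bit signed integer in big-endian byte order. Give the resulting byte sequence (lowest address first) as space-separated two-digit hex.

4F 77 61 BC

Split into bytes (most-significant first): 4F 77 61 BC.
Big-endian stores the most-significant byte at the lowest address.
So the memory order matches the most-significant-first order: 4F 77 61 BC.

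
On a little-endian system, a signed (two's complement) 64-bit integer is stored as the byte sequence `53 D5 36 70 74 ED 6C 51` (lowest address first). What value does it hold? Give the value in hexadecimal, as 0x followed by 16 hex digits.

0x516CED747036D553

Little-endian stores the least-significant byte at the lowest address.
Reassemble most-significant byte first: 51 6C ED 74 70 36 D5 53 → 0x516CED747036D553.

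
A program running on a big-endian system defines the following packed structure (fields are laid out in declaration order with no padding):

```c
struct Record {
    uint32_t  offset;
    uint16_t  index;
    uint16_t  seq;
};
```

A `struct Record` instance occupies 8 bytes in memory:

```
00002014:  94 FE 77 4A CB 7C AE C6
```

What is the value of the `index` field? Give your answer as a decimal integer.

`index` follows `offset` (4 bytes), so it starts at byte offset 4 and occupies 2 bytes.
Bytes at offsets 4..5: CB 7C.
Big-endian: lowest address holds the most-significant byte.
The bytes are already most-significant first: 0xCB7C.
0xCB7C = 52092.

52092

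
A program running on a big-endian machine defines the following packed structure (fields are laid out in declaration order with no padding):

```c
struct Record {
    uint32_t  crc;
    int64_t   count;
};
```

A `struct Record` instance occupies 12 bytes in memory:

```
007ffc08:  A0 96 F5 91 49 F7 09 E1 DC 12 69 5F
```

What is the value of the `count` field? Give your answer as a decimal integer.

`count` follows `crc` (4 bytes), so it starts at byte offset 4 and occupies 8 bytes.
Bytes at offsets 4..11: 49 F7 09 E1 DC 12 69 5F.
In big-endian order the high byte comes first in memory.
The bytes are already most-significant first: 0x49F709E1DC12695F.
0x49F709E1DC12695F = 5329739549680757087.

5329739549680757087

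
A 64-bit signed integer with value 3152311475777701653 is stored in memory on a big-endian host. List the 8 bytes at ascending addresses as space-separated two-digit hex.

2B BF 42 95 E7 1E 07 15

3152311475777701653 in hexadecimal, padded to 64 bits, is 0x2BBF4295E71E0715.
Split into bytes (most-significant first): 2B BF 42 95 E7 1E 07 15.
Big-endian: lowest address holds the most-significant byte.
So the memory order matches the most-significant-first order: 2B BF 42 95 E7 1E 07 15.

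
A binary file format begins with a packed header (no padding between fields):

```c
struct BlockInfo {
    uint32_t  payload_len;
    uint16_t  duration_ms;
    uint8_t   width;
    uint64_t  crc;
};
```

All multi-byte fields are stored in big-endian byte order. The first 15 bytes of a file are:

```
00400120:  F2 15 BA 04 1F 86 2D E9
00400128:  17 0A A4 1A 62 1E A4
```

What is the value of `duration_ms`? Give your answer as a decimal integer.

8070

`duration_ms` follows `payload_len` (4 bytes), so it starts at byte offset 4 and occupies 2 bytes.
Bytes at offsets 4..5: 1F 86.
Big-endian: lowest address holds the most-significant byte.
The bytes are already most-significant first: 0x1F86.
0x1F86 = 8070.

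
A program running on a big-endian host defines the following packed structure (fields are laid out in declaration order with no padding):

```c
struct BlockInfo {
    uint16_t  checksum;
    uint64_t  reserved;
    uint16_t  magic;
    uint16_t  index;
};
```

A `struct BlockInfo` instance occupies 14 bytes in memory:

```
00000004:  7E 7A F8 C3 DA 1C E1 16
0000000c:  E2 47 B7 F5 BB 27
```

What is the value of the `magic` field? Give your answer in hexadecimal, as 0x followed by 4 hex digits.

`magic` follows `checksum` (2 B), `reserved` (8 B), so it starts at offset 2 + 8 = 10 and occupies 2 bytes.
Bytes at offsets 10..11: B7 F5.
Big-endian stores the most-significant byte at the lowest address.
The bytes are already most-significant first: 0xB7F5.

0xB7F5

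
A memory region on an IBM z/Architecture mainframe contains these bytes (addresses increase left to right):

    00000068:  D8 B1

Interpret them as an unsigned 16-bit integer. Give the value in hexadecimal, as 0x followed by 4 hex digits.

Big-endian stores the most-significant byte at the lowest address.
The bytes are already most-significant first: 0xD8B1.

0xD8B1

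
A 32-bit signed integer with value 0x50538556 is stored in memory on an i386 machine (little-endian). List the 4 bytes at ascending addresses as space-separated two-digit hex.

Split into bytes (most-significant first): 50 53 85 56.
In little-endian order the low byte comes first in memory.
So at ascending addresses the bytes are 56 85 53 50.

56 85 53 50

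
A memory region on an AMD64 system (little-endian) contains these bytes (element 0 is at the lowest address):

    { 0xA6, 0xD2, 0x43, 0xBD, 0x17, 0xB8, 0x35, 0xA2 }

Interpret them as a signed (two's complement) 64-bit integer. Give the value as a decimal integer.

-6758293253700463962

Little-endian stores the least-significant byte at the lowest address.
Reassemble most-significant byte first: A2 35 B8 17 BD 43 D2 A6 → 0xA235B817BD43D2A6.
Top bit is set, so as a signed 64-bit value this is 0xA235B817BD43D2A6 − 2^64 = -6758293253700463962.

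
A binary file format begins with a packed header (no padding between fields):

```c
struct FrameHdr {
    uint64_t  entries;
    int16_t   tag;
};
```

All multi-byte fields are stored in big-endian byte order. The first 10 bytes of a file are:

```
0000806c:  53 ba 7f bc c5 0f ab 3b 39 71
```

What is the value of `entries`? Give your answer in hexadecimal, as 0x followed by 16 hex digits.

0x53BA7FBCC50FAB3B

`entries` is the first field, at byte offset 0, occupying 8 bytes.
Bytes at offsets 0..7: 53 BA 7F BC C5 0F AB 3B.
Big-endian: lowest address holds the most-significant byte.
The bytes are already most-significant first: 0x53BA7FBCC50FAB3B.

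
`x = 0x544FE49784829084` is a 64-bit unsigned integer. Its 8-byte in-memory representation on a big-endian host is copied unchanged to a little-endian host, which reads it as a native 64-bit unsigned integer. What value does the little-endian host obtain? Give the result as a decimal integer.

9552278315648438100

Stored big-endian, the bytes at ascending addresses are 54 4F E4 97 84 82 90 84.
Read back as little-endian, the first byte is least significant, giving 0x8490828497E44F54.
0x8490828497E44F54 = 9552278315648438100.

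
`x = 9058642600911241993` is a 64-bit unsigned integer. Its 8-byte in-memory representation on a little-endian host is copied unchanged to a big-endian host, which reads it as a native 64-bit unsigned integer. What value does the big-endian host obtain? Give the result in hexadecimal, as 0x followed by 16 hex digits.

0x0903896673C3B67D

9058642600911241993 in 64-bit hexadecimal is 0x7DB6C37366890309.
Stored little-endian, the bytes at ascending addresses are 09 03 89 66 73 C3 B6 7D.
Read back as big-endian, the last byte is least significant, giving 0x0903896673C3B67D.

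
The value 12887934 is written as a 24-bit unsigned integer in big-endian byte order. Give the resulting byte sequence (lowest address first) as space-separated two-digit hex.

C4 A7 7E

12887934 in hexadecimal, padded to 24 bits, is 0xC4A77E.
Split into bytes (most-significant first): C4 A7 7E.
Big-endian stores the most-significant byte at the lowest address.
So the memory order matches the most-significant-first order: C4 A7 7E.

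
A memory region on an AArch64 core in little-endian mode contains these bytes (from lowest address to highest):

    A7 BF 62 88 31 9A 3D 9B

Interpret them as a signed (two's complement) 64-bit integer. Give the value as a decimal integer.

-7260477486719123545

Little-endian stores the least-significant byte at the lowest address.
Reassemble most-significant byte first: 9B 3D 9A 31 88 62 BF A7 → 0x9B3D9A318862BFA7.
Top bit is set, so as a signed 64-bit value this is 0x9B3D9A318862BFA7 − 2^64 = -7260477486719123545.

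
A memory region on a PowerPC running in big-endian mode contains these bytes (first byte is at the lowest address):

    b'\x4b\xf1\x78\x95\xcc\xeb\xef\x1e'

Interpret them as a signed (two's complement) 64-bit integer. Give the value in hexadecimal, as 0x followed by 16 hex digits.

Big-endian: lowest address holds the most-significant byte.
The bytes are already most-significant first: 0x4BF17895CCEBEF1E.

0x4BF17895CCEBEF1E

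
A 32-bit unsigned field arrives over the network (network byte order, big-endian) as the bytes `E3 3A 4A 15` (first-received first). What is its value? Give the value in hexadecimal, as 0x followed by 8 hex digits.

In big-endian order the high byte comes first in memory.
The bytes are already most-significant first: 0xE33A4A15.

0xE33A4A15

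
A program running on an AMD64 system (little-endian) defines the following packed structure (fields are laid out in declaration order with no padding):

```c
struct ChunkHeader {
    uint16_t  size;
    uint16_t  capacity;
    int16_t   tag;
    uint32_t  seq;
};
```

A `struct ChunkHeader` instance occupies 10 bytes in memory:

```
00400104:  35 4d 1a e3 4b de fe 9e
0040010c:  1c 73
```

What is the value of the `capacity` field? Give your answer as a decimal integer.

`capacity` follows `size` (2 bytes), so it starts at byte offset 2 and occupies 2 bytes.
Bytes at offsets 2..3: 1A E3.
Little-endian: lowest address holds the least-significant byte.
Reassemble most-significant byte first: E3 1A → 0xE31A.
0xE31A = 58138.

58138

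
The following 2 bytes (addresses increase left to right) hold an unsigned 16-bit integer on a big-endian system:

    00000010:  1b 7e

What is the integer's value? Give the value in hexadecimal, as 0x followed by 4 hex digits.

Big-endian stores the most-significant byte at the lowest address.
The bytes are already most-significant first: 0x1B7E.

0x1B7E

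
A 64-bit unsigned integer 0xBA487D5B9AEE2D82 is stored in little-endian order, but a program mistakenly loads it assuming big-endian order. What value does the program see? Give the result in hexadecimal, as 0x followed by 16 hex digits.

0x822DEE9A5B7D48BA

Stored little-endian, the bytes at ascending addresses are 82 2D EE 9A 5B 7D 48 BA.
Read back as big-endian, the last byte is least significant, giving 0x822DEE9A5B7D48BA.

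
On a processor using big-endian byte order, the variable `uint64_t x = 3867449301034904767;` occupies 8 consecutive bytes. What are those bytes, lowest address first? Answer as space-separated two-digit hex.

3867449301034904767 in hexadecimal, padded to 64 bits, is 0x35ABF0A60F04ACBF.
Split into bytes (most-significant first): 35 AB F0 A6 0F 04 AC BF.
Big-endian: lowest address holds the most-significant byte.
So the memory order matches the most-significant-first order: 35 AB F0 A6 0F 04 AC BF.

35 AB F0 A6 0F 04 AC BF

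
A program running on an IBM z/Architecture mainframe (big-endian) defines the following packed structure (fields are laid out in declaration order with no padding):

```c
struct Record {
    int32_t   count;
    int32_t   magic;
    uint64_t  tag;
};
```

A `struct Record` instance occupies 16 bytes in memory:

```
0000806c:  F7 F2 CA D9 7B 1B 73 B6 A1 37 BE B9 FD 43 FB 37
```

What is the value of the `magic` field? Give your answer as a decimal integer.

`magic` follows `count` (4 bytes), so it starts at byte offset 4 and occupies 4 bytes.
Bytes at offsets 4..7: 7B 1B 73 B6.
Big-endian: lowest address holds the most-significant byte.
The bytes are already most-significant first: 0x7B1B73B6.
0x7B1B73B6 = 2065396662.

2065396662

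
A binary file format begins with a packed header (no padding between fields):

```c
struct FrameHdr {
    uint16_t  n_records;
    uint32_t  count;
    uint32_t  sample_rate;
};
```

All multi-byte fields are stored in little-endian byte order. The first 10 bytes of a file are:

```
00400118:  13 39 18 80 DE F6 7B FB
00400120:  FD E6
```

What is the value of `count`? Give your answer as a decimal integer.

4141776920

`count` follows `n_records` (2 bytes), so it starts at byte offset 2 and occupies 4 bytes.
Bytes at offsets 2..5: 18 80 DE F6.
Little-endian: lowest address holds the least-significant byte.
Reassemble most-significant byte first: F6 DE 80 18 → 0xF6DE8018.
0xF6DE8018 = 4141776920.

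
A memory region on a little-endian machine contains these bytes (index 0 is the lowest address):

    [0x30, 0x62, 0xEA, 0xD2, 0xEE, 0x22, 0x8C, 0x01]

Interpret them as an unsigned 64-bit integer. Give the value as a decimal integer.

111502499913556528

Little-endian: lowest address holds the least-significant byte.
Reassemble most-significant byte first: 01 8C 22 EE D2 EA 62 30 → 0x018C22EED2EA6230.
0x018C22EED2EA6230 = 111502499913556528.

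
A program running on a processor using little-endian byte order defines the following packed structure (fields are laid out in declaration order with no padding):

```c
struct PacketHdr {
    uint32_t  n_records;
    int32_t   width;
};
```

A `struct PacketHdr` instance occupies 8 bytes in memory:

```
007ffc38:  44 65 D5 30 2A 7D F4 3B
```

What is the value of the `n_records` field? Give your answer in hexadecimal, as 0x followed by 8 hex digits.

`n_records` is the first field, at byte offset 0, occupying 4 bytes.
Bytes at offsets 0..3: 44 65 D5 30.
Little-endian stores the least-significant byte at the lowest address.
Reassemble most-significant byte first: 30 D5 65 44 → 0x30D56544.

0x30D56544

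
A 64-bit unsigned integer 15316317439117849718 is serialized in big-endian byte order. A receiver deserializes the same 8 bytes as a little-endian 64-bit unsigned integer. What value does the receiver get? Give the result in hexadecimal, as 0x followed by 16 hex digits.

0x7674BDC18F7D8ED4

15316317439117849718 in 64-bit hexadecimal is 0xD48E7D8FC1BD7476.
Stored big-endian, the bytes at ascending addresses are D4 8E 7D 8F C1 BD 74 76.
Read back as little-endian, the first byte is least significant, giving 0x7674BDC18F7D8ED4.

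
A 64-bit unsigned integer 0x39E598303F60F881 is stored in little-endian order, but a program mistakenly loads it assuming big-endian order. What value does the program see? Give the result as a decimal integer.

Stored little-endian, the bytes at ascending addresses are 81 F8 60 3F 30 98 E5 39.
Read back as big-endian, the last byte is least significant, giving 0x81F8603F3098E539.
0x81F8603F3098E539 = 9365341249631479097.

9365341249631479097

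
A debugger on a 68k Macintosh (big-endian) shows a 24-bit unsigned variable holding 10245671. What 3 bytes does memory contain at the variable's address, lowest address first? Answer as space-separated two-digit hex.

9C 56 27

10245671 in hexadecimal, padded to 24 bits, is 0x9C5627.
Split into bytes (most-significant first): 9C 56 27.
Big-endian: lowest address holds the most-significant byte.
So the memory order matches the most-significant-first order: 9C 56 27.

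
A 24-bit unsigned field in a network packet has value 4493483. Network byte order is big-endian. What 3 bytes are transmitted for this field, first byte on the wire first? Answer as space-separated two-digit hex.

44 90 AB

4493483 in hexadecimal, padded to 24 bits, is 0x4490AB.
Split into bytes (most-significant first): 44 90 AB.
Big-endian: lowest address holds the most-significant byte.
So the memory order matches the most-significant-first order: 44 90 AB.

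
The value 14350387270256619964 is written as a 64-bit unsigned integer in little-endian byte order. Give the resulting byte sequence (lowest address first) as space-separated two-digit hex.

14350387270256619964 in hexadecimal, padded to 64 bits, is 0xC726D130D0EEF1BC.
Split into bytes (most-significant first): C7 26 D1 30 D0 EE F1 BC.
Little-endian: lowest address holds the least-significant byte.
So at ascending addresses the bytes are BC F1 EE D0 30 D1 26 C7.

BC F1 EE D0 30 D1 26 C7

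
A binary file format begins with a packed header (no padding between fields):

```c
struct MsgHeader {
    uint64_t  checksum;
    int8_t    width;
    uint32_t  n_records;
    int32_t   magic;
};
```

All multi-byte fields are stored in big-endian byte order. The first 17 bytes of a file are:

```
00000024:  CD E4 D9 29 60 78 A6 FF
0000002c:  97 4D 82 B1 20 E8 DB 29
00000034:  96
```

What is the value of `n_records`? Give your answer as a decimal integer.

`n_records` follows `checksum` (8 B), `width` (1 B), so it starts at offset 8 + 1 = 9 and occupies 4 bytes.
Bytes at offsets 9..12: 4D 82 B1 20.
Big-endian stores the most-significant byte at the lowest address.
The bytes are already most-significant first: 0x4D82B120.
0x4D82B120 = 1300410656.

1300410656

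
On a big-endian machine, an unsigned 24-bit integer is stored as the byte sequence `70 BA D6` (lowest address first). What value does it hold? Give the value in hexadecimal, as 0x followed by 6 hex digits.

Big-endian stores the most-significant byte at the lowest address.
The bytes are already most-significant first: 0x70BAD6.

0x70BAD6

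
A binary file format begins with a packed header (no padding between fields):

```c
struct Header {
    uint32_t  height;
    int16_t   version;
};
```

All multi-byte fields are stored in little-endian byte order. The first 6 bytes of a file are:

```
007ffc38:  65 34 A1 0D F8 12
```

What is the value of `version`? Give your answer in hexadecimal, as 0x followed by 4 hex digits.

`version` follows `height` (4 bytes), so it starts at byte offset 4 and occupies 2 bytes.
Bytes at offsets 4..5: F8 12.
Little-endian stores the least-significant byte at the lowest address.
Reassemble most-significant byte first: 12 F8 → 0x12F8.

0x12F8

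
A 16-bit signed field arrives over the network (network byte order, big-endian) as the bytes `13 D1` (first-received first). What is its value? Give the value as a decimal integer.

5073

Big-endian: lowest address holds the most-significant byte.
The bytes are already most-significant first: 0x13D1.
0x13D1 = 5073.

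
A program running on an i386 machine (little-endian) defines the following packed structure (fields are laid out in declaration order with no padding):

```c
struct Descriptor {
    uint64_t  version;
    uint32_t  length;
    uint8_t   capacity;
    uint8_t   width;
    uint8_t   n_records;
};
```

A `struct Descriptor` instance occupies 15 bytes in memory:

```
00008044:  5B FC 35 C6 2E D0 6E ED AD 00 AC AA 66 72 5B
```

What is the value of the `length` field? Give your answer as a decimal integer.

`length` follows `version` (8 bytes), so it starts at byte offset 8 and occupies 4 bytes.
Bytes at offsets 8..11: AD 00 AC AA.
Little-endian stores the least-significant byte at the lowest address.
Reassemble most-significant byte first: AA AC 00 AD → 0xAAAC00AD.
0xAAAC00AD = 2863399085.

2863399085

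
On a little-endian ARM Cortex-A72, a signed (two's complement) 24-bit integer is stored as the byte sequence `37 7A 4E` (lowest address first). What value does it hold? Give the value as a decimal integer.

Little-endian stores the least-significant byte at the lowest address.
Reassemble most-significant byte first: 4E 7A 37 → 0x4E7A37.
0x4E7A37 = 5143095.

5143095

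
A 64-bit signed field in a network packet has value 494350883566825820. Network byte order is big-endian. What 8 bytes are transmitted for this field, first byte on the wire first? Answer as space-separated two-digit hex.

06 DC 49 82 69 66 B1 5C

494350883566825820 in hexadecimal, padded to 64 bits, is 0x06DC49826966B15C.
Split into bytes (most-significant first): 06 DC 49 82 69 66 B1 5C.
Big-endian stores the most-significant byte at the lowest address.
So the memory order matches the most-significant-first order: 06 DC 49 82 69 66 B1 5C.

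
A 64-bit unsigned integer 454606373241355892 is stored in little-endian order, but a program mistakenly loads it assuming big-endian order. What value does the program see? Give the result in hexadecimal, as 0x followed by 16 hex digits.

454606373241355892 in 64-bit hexadecimal is 0x064F16167DADFE74.
Stored little-endian, the bytes at ascending addresses are 74 FE AD 7D 16 16 4F 06.
Read back as big-endian, the last byte is least significant, giving 0x74FEAD7D16164F06.

0x74FEAD7D16164F06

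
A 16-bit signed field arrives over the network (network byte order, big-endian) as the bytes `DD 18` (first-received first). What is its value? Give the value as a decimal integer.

In big-endian order the high byte comes first in memory.
The bytes are already most-significant first: 0xDD18.
Top bit is set, so as a signed 16-bit value this is 0xDD18 − 2^16 = -8936.

-8936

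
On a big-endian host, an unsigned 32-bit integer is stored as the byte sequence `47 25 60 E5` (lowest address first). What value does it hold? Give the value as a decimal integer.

In big-endian order the high byte comes first in memory.
The bytes are already most-significant first: 0x472560E5.
0x472560E5 = 1193631973.

1193631973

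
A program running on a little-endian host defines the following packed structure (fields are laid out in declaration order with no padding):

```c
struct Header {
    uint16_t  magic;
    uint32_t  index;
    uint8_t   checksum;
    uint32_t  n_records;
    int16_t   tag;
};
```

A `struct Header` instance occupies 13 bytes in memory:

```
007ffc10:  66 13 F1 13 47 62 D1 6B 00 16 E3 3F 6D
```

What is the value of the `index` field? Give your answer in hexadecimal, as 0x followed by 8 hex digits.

0x624713F1

`index` follows `magic` (2 bytes), so it starts at byte offset 2 and occupies 4 bytes.
Bytes at offsets 2..5: F1 13 47 62.
In little-endian order the low byte comes first in memory.
Reassemble most-significant byte first: 62 47 13 F1 → 0x624713F1.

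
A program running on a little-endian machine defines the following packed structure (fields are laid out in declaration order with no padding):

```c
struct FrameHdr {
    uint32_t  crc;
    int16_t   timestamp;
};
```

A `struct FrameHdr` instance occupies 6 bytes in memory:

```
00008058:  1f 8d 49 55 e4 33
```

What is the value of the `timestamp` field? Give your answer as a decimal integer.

`timestamp` follows `crc` (4 bytes), so it starts at byte offset 4 and occupies 2 bytes.
Bytes at offsets 4..5: E4 33.
Little-endian: lowest address holds the least-significant byte.
Reassemble most-significant byte first: 33 E4 → 0x33E4.
0x33E4 = 13284.

13284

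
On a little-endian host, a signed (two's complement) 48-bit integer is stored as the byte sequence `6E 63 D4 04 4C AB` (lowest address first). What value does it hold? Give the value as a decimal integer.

-93131989818514

Little-endian stores the least-significant byte at the lowest address.
Reassemble most-significant byte first: AB 4C 04 D4 63 6E → 0xAB4C04D4636E.
Top bit is set, so as a signed 48-bit value this is 0xAB4C04D4636E − 2^48 = -93131989818514.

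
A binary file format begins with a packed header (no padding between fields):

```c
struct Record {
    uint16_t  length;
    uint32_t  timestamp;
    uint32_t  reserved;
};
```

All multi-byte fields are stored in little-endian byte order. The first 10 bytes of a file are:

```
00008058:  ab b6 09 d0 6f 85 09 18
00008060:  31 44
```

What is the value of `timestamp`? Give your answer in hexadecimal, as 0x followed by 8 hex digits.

`timestamp` follows `length` (2 bytes), so it starts at byte offset 2 and occupies 4 bytes.
Bytes at offsets 2..5: 09 D0 6F 85.
Little-endian stores the least-significant byte at the lowest address.
Reassemble most-significant byte first: 85 6F D0 09 → 0x856FD009.

0x856FD009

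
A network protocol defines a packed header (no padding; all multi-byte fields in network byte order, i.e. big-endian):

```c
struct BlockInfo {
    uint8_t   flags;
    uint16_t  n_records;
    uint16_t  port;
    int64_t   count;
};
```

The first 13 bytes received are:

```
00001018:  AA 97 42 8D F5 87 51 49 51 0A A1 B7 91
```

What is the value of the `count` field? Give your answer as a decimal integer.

-8696088793056168047

`count` follows `flags` (1 B), `n_records` (2 B), `port` (2 B), so it starts at offset 1 + 2 + 2 = 5 and occupies 8 bytes.
Bytes at offsets 5..12: 87 51 49 51 0A A1 B7 91.
Big-endian: lowest address holds the most-significant byte.
The bytes are already most-significant first: 0x875149510AA1B791.
Top bit is set, so as a signed 64-bit value this is 0x875149510AA1B791 − 2^64 = -8696088793056168047.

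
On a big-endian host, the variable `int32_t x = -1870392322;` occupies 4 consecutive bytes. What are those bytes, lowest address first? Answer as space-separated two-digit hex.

90 84 13 FE

Two's complement of -1870392322 in 32 bits: 1870392322 = 0x6F7BEC02; invert → 0x908413FD; add 1 → 0x908413FE.
Split into bytes (most-significant first): 90 84 13 FE.
Big-endian: lowest address holds the most-significant byte.
So the memory order matches the most-significant-first order: 90 84 13 FE.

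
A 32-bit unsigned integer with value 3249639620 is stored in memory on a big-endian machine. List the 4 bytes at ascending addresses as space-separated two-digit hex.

3249639620 in hexadecimal, padded to 32 bits, is 0xC1B190C4.
Split into bytes (most-significant first): C1 B1 90 C4.
Big-endian stores the most-significant byte at the lowest address.
So the memory order matches the most-significant-first order: C1 B1 90 C4.

C1 B1 90 C4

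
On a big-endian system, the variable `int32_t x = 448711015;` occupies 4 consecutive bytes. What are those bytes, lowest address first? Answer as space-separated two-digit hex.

448711015 in hexadecimal, padded to 32 bits, is 0x1ABEC967.
Split into bytes (most-significant first): 1A BE C9 67.
Big-endian: lowest address holds the most-significant byte.
So the memory order matches the most-significant-first order: 1A BE C9 67.

1A BE C9 67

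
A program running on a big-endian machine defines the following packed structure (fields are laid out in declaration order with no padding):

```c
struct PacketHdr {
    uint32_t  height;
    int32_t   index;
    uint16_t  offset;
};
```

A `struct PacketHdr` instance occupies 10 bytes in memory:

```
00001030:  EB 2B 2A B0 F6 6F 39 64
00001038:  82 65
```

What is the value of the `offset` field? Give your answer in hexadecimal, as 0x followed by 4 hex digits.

0x8265

`offset` follows `height` (4 B), `index` (4 B), so it starts at offset 4 + 4 = 8 and occupies 2 bytes.
Bytes at offsets 8..9: 82 65.
Big-endian: lowest address holds the most-significant byte.
The bytes are already most-significant first: 0x8265.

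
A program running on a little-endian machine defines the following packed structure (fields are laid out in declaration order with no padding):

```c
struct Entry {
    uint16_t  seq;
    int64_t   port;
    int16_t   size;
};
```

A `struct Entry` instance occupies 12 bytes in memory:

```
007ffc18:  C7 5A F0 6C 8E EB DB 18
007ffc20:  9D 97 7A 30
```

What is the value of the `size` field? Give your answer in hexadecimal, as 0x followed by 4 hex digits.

`size` follows `seq` (2 B), `port` (8 B), so it starts at offset 2 + 8 = 10 and occupies 2 bytes.
Bytes at offsets 10..11: 7A 30.
In little-endian order the low byte comes first in memory.
Reassemble most-significant byte first: 30 7A → 0x307A.

0x307A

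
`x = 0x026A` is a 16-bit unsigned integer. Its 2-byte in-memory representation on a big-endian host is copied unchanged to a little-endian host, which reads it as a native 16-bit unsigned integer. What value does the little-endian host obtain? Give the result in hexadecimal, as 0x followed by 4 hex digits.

0x6A02

Stored big-endian, the bytes at ascending addresses are 02 6A.
Read back as little-endian, the first byte is least significant, giving 0x6A02.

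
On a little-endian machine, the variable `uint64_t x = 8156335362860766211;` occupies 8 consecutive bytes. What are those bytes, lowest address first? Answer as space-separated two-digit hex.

03 D4 45 64 CC 1F 31 71

8156335362860766211 in hexadecimal, padded to 64 bits, is 0x71311FCC6445D403.
Split into bytes (most-significant first): 71 31 1F CC 64 45 D4 03.
Little-endian stores the least-significant byte at the lowest address.
So at ascending addresses the bytes are 03 D4 45 64 CC 1F 31 71.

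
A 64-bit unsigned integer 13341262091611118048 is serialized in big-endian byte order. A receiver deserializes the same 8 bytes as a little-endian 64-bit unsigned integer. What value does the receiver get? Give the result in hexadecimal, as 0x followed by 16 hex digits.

13341262091611118048 in 64-bit hexadecimal is 0xB925AF2FF1DD99E0.
Stored big-endian, the bytes at ascending addresses are B9 25 AF 2F F1 DD 99 E0.
Read back as little-endian, the first byte is least significant, giving 0xE099DDF12FAF25B9.

0xE099DDF12FAF25B9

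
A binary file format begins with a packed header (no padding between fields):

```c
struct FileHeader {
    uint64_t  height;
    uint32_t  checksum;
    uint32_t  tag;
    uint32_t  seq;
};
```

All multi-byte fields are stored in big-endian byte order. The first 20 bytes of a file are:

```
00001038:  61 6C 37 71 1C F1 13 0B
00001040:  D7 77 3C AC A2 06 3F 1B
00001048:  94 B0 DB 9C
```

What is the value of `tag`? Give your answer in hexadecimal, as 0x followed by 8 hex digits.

`tag` follows `height` (8 B), `checksum` (4 B), so it starts at offset 8 + 4 = 12 and occupies 4 bytes.
Bytes at offsets 12..15: A2 06 3F 1B.
Big-endian: lowest address holds the most-significant byte.
The bytes are already most-significant first: 0xA2063F1B.

0xA2063F1B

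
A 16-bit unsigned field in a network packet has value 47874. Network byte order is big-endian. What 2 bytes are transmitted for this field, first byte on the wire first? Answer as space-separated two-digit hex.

47874 in hexadecimal, padded to 16 bits, is 0xBB02.
Split into bytes (most-significant first): BB 02.
In big-endian order the high byte comes first in memory.
So the memory order matches the most-significant-first order: BB 02.

BB 02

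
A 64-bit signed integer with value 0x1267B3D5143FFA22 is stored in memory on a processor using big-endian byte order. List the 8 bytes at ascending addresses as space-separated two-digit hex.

12 67 B3 D5 14 3F FA 22

Split into bytes (most-significant first): 12 67 B3 D5 14 3F FA 22.
Big-endian stores the most-significant byte at the lowest address.
So the memory order matches the most-significant-first order: 12 67 B3 D5 14 3F FA 22.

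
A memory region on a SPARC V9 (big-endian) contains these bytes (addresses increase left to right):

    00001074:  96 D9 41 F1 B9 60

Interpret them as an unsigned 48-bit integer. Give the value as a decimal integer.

165859858430304

Big-endian stores the most-significant byte at the lowest address.
The bytes are already most-significant first: 0x96D941F1B960.
0x96D941F1B960 = 165859858430304.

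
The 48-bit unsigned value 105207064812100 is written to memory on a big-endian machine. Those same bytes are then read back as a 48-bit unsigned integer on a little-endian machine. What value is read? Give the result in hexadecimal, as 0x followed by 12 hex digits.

0x44DAB96DAF5F

105207064812100 in 48-bit hexadecimal is 0x5FAF6DB9DA44.
Stored big-endian, the bytes at ascending addresses are 5F AF 6D B9 DA 44.
Read back as little-endian, the first byte is least significant, giving 0x44DAB96DAF5F.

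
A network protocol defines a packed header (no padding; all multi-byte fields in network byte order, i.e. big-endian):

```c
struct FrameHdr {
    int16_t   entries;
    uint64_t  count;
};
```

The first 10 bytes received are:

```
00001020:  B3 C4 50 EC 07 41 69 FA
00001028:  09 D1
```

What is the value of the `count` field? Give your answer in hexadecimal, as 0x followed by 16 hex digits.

0x50EC074169FA09D1

`count` follows `entries` (2 bytes), so it starts at byte offset 2 and occupies 8 bytes.
Bytes at offsets 2..9: 50 EC 07 41 69 FA 09 D1.
Big-endian: lowest address holds the most-significant byte.
The bytes are already most-significant first: 0x50EC074169FA09D1.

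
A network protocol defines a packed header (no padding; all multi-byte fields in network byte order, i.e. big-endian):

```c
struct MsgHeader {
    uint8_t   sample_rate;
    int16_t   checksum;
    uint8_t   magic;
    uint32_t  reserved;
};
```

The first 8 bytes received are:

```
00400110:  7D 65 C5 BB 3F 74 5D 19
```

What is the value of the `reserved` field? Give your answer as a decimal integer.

1064590617

`reserved` follows `sample_rate` (1 B), `checksum` (2 B), `magic` (1 B), so it starts at offset 1 + 2 + 1 = 4 and occupies 4 bytes.
Bytes at offsets 4..7: 3F 74 5D 19.
In big-endian order the high byte comes first in memory.
The bytes are already most-significant first: 0x3F745D19.
0x3F745D19 = 1064590617.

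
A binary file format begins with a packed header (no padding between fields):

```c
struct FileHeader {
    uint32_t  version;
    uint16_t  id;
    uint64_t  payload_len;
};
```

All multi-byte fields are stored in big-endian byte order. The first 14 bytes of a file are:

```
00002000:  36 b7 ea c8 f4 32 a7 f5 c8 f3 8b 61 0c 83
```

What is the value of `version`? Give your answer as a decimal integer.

918022856

`version` is the first field, at byte offset 0, occupying 4 bytes.
Bytes at offsets 0..3: 36 B7 EA C8.
Big-endian stores the most-significant byte at the lowest address.
The bytes are already most-significant first: 0x36B7EAC8.
0x36B7EAC8 = 918022856.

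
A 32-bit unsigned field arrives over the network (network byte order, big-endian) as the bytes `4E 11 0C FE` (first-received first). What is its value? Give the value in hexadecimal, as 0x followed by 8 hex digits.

0x4E110CFE

In big-endian order the high byte comes first in memory.
The bytes are already most-significant first: 0x4E110CFE.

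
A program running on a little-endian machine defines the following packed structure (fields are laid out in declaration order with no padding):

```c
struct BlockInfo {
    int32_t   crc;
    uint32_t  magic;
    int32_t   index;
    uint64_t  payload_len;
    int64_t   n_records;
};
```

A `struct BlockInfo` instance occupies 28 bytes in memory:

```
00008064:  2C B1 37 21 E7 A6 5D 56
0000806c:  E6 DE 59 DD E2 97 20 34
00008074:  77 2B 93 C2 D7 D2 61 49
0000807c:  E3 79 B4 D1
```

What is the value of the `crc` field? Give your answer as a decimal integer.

557297964

`crc` is the first field, at byte offset 0, occupying 4 bytes.
Bytes at offsets 0..3: 2C B1 37 21.
Little-endian stores the least-significant byte at the lowest address.
Reassemble most-significant byte first: 21 37 B1 2C → 0x2137B12C.
0x2137B12C = 557297964.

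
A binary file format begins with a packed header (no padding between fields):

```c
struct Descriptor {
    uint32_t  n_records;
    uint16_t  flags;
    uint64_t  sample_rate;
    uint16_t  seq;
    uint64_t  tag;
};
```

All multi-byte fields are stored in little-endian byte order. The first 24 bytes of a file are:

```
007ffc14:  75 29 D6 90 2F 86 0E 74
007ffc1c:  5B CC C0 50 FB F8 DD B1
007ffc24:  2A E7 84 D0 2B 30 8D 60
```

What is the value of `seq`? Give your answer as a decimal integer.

`seq` follows `n_records` (4 B), `flags` (2 B), `sample_rate` (8 B), so it starts at offset 4 + 2 + 8 = 14 and occupies 2 bytes.
Bytes at offsets 14..15: DD B1.
Little-endian: lowest address holds the least-significant byte.
Reassemble most-significant byte first: B1 DD → 0xB1DD.
0xB1DD = 45533.

45533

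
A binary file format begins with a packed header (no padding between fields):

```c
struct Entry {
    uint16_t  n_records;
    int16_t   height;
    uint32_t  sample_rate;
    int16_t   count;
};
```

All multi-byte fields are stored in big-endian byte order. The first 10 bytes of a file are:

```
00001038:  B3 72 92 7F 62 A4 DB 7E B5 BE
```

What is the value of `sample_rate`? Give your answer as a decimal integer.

1654971262

`sample_rate` follows `n_records` (2 B), `height` (2 B), so it starts at offset 2 + 2 = 4 and occupies 4 bytes.
Bytes at offsets 4..7: 62 A4 DB 7E.
Big-endian: lowest address holds the most-significant byte.
The bytes are already most-significant first: 0x62A4DB7E.
0x62A4DB7E = 1654971262.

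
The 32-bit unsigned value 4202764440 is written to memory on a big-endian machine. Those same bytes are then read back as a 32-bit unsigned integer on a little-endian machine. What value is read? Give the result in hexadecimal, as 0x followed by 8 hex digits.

0x981881FA

4202764440 in 32-bit hexadecimal is 0xFA811898.
Stored big-endian, the bytes at ascending addresses are FA 81 18 98.
Read back as little-endian, the first byte is least significant, giving 0x981881FA.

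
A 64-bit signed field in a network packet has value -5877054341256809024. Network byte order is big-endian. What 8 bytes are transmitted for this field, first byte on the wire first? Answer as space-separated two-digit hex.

Two's complement of -5877054341256809024 in 64 bits: 5877054341256809024 = 0x518F7DC910478A40; invert → 0xAE708236EFB875BF; add 1 → 0xAE708236EFB875C0.
Split into bytes (most-significant first): AE 70 82 36 EF B8 75 C0.
In big-endian order the high byte comes first in memory.
So the memory order matches the most-significant-first order: AE 70 82 36 EF B8 75 C0.

AE 70 82 36 EF B8 75 C0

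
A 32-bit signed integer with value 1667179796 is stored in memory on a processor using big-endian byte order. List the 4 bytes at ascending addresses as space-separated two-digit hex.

1667179796 in hexadecimal, padded to 32 bits, is 0x635F2514.
Split into bytes (most-significant first): 63 5F 25 14.
Big-endian: lowest address holds the most-significant byte.
So the memory order matches the most-significant-first order: 63 5F 25 14.

63 5F 25 14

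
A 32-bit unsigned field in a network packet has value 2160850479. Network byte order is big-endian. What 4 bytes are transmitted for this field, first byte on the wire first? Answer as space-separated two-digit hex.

80 CB F6 2F

2160850479 in hexadecimal, padded to 32 bits, is 0x80CBF62F.
Split into bytes (most-significant first): 80 CB F6 2F.
Big-endian stores the most-significant byte at the lowest address.
So the memory order matches the most-significant-first order: 80 CB F6 2F.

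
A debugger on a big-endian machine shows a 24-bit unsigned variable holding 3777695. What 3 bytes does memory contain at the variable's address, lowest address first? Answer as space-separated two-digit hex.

39 A4 9F

3777695 in hexadecimal, padded to 24 bits, is 0x39A49F.
Split into bytes (most-significant first): 39 A4 9F.
In big-endian order the high byte comes first in memory.
So the memory order matches the most-significant-first order: 39 A4 9F.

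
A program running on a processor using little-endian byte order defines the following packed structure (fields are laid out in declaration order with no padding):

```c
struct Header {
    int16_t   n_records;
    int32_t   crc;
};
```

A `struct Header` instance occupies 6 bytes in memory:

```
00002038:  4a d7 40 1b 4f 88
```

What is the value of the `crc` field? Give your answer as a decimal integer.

-2008081600

`crc` follows `n_records` (2 bytes), so it starts at byte offset 2 and occupies 4 bytes.
Bytes at offsets 2..5: 40 1B 4F 88.
Little-endian stores the least-significant byte at the lowest address.
Reassemble most-significant byte first: 88 4F 1B 40 → 0x884F1B40.
Top bit is set, so as a signed 32-bit value this is 0x884F1B40 − 2^32 = -2008081600.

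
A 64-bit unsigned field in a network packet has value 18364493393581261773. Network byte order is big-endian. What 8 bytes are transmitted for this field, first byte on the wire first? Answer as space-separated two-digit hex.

FE DB C9 71 34 6B 43 CD

18364493393581261773 in hexadecimal, padded to 64 bits, is 0xFEDBC971346B43CD.
Split into bytes (most-significant first): FE DB C9 71 34 6B 43 CD.
In big-endian order the high byte comes first in memory.
So the memory order matches the most-significant-first order: FE DB C9 71 34 6B 43 CD.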